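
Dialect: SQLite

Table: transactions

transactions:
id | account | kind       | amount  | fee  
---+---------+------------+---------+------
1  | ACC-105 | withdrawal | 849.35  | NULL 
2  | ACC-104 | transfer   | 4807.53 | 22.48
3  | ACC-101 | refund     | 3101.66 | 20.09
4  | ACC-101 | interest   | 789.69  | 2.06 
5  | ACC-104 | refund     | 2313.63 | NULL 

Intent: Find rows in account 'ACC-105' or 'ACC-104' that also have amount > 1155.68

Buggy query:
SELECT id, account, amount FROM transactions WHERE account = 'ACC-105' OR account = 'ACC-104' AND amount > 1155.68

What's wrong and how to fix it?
Bug: Without parentheses, AND is evaluated before OR, so the amount filter only applies to the 'ACC-104' branch

Fix: Add parentheses around the OR so the AND applies to both alternatives

Corrected query:
SELECT id, account, amount FROM transactions WHERE (account = 'ACC-105' OR account = 'ACC-104') AND amount > 1155.68

Result:
id | account | amount 
---+---------+--------
2  | ACC-104 | 4807.53
5  | ACC-104 | 2313.63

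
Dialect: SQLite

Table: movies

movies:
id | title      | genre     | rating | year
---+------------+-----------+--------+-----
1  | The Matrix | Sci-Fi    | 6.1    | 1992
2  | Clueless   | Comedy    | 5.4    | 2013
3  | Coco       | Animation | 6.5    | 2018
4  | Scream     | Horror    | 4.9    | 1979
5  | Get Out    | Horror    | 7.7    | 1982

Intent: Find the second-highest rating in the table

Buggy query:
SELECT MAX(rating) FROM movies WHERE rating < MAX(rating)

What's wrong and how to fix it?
Bug: MAX(rating) on the right of the comparison is an aggregate-in-WHERE error

Fix: Compute the overall MAX in a subquery, then take MAX of rows below it

Corrected query:
SELECT MAX(rating) FROM movies WHERE rating < (SELECT MAX(rating) FROM movies)

Result:
MAX(rating)
-----------
6.5        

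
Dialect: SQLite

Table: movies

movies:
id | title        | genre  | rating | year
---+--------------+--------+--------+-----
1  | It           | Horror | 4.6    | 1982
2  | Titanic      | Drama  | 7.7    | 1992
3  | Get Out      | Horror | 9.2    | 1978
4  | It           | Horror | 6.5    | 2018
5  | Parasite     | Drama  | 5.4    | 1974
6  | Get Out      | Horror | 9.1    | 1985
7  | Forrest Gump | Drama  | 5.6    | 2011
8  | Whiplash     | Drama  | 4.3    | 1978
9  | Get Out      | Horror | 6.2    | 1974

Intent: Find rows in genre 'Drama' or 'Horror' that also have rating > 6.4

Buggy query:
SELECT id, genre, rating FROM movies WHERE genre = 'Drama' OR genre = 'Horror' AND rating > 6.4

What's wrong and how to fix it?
Bug: AND binds tighter than OR, so this parses as genre = 'Drama' OR (genre = 'Horror' AND rating > 6.4)

Fix: Group the OR with parentheses (or use IN), then AND the threshold

Corrected query:
SELECT id, genre, rating FROM movies WHERE (genre = 'Drama' OR genre = 'Horror') AND rating > 6.4

Result:
id | genre  | rating
---+--------+-------
2  | Drama  | 7.7   
3  | Horror | 9.2   
4  | Horror | 6.5   
6  | Horror | 9.1   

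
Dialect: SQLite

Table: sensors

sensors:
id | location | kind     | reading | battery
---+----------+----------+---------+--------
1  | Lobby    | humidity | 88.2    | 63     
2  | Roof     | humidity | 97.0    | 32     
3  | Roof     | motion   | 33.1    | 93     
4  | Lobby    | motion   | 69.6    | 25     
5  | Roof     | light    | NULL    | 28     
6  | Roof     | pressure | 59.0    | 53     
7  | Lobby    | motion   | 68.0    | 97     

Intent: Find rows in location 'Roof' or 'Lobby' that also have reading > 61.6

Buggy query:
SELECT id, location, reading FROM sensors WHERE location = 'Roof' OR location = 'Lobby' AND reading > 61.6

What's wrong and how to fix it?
Bug: AND binds tighter than OR, so this parses as location = 'Roof' OR (location = 'Lobby' AND reading > 61.6)

Fix: Group the OR with parentheses (or use IN), then AND the threshold

Corrected query:
SELECT id, location, reading FROM sensors WHERE (location = 'Roof' OR location = 'Lobby') AND reading > 61.6

Result:
id | location | reading
---+----------+--------
1  | Lobby    | 88.2   
2  | Roof     | 97     
4  | Lobby    | 69.6   
7  | Lobby    | 68     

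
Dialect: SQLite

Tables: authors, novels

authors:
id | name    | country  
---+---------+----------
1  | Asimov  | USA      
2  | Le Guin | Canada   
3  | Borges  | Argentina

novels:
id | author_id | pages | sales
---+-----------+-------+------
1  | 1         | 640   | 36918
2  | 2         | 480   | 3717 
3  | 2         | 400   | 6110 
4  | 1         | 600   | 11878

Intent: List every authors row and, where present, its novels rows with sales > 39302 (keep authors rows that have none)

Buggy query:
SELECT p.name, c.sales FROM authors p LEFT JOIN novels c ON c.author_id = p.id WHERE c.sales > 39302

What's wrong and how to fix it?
Bug: Filtering c.sales in WHERE discards the NULL rows produced by LEFT JOIN, turning it into an inner join

Fix: Put 'c.sales > 39302' in the JOIN's ON clause instead of WHERE

Corrected query:
SELECT p.name, c.sales FROM authors p LEFT JOIN novels c ON c.author_id = p.id AND c.sales > 39302

Result:
name    | sales
--------+------
Asimov  | NULL 
Le Guin | NULL 
Borges  | NULL 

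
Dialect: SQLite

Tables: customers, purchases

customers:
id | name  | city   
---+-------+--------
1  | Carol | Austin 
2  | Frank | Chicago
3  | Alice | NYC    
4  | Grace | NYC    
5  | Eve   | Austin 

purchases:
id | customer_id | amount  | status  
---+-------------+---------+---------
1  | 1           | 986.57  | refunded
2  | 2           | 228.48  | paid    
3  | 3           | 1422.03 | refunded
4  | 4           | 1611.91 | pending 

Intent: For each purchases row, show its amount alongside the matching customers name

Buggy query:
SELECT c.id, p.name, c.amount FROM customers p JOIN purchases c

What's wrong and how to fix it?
Bug: Missing join condition: each purchases row is matched to all customers rows instead of just its own

Fix: Specify the join condition linking the foreign key to the parent id

Corrected query:
SELECT c.id, p.name, c.amount FROM customers p JOIN purchases c ON c.customer_id = p.id

Result:
id | name  | amount 
---+-------+--------
1  | Carol | 986.57 
2  | Frank | 228.48 
3  | Alice | 1422.03
4  | Grace | 1611.91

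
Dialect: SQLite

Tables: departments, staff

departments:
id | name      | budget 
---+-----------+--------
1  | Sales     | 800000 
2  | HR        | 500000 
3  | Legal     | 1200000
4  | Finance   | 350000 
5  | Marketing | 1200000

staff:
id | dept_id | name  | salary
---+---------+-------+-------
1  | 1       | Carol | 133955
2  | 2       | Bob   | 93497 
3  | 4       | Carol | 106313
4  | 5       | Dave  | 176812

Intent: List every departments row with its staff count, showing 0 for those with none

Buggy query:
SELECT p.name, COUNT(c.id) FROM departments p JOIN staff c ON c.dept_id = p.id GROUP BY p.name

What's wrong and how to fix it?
Bug: An inner join excludes parents with zero children

Fix: Switch to LEFT JOIN to retain unmatched parent rows

Corrected query:
SELECT p.name, COUNT(c.id) FROM departments p LEFT JOIN staff c ON c.dept_id = p.id GROUP BY p.name

Result:
name      | COUNT(c.id)
----------+------------
Finance   | 1          
HR        | 1          
Legal     | 0          
Marketing | 1          
Sales     | 1          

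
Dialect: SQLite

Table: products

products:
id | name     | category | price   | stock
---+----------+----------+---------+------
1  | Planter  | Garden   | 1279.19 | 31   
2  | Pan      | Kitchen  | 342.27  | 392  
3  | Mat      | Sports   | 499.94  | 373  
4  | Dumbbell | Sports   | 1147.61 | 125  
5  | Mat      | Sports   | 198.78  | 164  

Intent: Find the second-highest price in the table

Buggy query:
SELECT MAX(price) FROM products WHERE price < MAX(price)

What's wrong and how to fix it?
Bug: The inner MAX is an aggregate inside WHERE, which is not allowed

Fix: Put the inner MAX in a scalar subquery

Corrected query:
SELECT MAX(price) FROM products WHERE price < (SELECT MAX(price) FROM products)

Result:
MAX(price)
----------
1147.61   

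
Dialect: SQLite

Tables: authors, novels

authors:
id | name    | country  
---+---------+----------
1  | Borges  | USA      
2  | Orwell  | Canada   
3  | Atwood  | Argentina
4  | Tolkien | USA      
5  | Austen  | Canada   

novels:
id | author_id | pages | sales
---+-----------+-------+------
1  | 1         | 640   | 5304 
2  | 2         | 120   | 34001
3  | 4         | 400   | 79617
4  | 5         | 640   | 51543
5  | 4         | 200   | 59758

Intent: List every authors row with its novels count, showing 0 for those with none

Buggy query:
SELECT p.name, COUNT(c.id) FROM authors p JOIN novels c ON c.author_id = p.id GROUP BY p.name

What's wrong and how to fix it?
Bug: An inner join excludes parents with zero children

Fix: Use LEFT JOIN so parents without children still appear (COUNT(c.id) gives 0)

Corrected query:
SELECT p.name, COUNT(c.id) FROM authors p LEFT JOIN novels c ON c.author_id = p.id GROUP BY p.name

Result:
name    | COUNT(c.id)
--------+------------
Atwood  | 0          
Austen  | 1          
Borges  | 1          
Orwell  | 1          
Tolkien | 2          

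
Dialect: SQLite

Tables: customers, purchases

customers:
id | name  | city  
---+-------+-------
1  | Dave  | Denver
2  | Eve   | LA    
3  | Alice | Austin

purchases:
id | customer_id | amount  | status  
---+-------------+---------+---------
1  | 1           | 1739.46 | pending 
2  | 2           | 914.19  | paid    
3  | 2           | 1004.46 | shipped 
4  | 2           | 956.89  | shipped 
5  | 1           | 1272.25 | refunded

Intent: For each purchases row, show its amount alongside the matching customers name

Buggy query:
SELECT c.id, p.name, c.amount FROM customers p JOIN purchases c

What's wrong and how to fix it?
Bug: JOIN with no ON clause produces a cartesian product; every purchases row pairs with every customers row

Fix: Specify the join condition linking the foreign key to the parent id

Corrected query:
SELECT c.id, p.name, c.amount FROM customers p JOIN purchases c ON c.customer_id = p.id

Result:
id | name | amount 
---+------+--------
1  | Dave | 1739.46
2  | Eve  | 914.19 
3  | Eve  | 1004.46
4  | Eve  | 956.89 
5  | Dave | 1272.25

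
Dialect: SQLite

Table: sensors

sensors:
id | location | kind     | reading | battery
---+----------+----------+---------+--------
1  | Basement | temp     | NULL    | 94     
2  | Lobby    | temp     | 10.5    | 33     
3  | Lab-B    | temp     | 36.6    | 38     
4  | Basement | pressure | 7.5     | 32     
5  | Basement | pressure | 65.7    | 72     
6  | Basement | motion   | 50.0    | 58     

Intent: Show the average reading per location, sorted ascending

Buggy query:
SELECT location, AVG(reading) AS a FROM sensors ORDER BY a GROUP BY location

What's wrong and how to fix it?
Bug: ORDER BY appears before GROUP BY; SQL clause order requires GROUP BY first

Fix: Move ORDER BY to the end, after GROUP BY

Corrected query:
SELECT location, AVG(reading) AS a FROM sensors GROUP BY location ORDER BY a

Result:
location | a        
---------+----------
Lobby    | 10.5     
Lab-B    | 36.6     
Basement | 41.066667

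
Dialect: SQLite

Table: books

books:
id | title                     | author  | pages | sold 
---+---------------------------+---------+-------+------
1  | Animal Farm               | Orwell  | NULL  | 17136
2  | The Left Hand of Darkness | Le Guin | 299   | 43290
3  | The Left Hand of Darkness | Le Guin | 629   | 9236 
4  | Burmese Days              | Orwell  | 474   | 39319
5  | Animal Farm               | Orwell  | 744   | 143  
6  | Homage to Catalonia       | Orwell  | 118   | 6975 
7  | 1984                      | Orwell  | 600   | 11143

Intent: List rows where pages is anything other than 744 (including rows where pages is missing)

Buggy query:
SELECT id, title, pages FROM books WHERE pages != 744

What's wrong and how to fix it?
Bug: 'pages != 744' is unknown when pages is NULL, so NULL rows are silently excluded

Fix: Handle NULL separately with IS NULL alongside the inequality

Corrected query:
SELECT id, title, pages FROM books WHERE pages != 744 OR pages IS NULL

Result:
id | title                     | pages
---+---------------------------+------
1  | Animal Farm               | NULL 
2  | The Left Hand of Darkness | 299  
3  | The Left Hand of Darkness | 629  
4  | Burmese Days              | 474  
6  | Homage to Catalonia       | 118  
7  | 1984                      | 600  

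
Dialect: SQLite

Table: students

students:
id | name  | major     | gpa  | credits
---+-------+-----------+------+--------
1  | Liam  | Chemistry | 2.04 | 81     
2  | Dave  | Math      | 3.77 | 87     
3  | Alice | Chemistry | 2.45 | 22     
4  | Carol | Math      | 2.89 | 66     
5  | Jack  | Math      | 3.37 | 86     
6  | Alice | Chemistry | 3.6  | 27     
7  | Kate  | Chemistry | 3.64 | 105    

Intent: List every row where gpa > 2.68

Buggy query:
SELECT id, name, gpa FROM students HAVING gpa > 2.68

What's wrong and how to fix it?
Bug: This is a non-aggregate query (no GROUP BY, no aggregates), so in SQLite the HAVING clause is invalid here; a row-level condition belongs in WHERE

Fix: Use WHERE for row-level filtering

Corrected query:
SELECT id, name, gpa FROM students WHERE gpa > 2.68

Result:
id | name  | gpa 
---+-------+-----
2  | Dave  | 3.77
4  | Carol | 2.89
5  | Jack  | 3.37
6  | Alice | 3.6 
7  | Kate  | 3.64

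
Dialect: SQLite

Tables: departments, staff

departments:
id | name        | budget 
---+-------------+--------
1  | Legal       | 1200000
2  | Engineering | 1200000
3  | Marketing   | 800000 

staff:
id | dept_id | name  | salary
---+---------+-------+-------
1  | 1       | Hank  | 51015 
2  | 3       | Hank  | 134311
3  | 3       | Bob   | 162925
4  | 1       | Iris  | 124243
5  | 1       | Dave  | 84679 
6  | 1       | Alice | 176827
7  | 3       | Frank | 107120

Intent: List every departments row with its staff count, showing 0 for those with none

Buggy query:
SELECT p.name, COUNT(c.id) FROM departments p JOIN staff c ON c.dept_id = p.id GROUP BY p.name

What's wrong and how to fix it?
Bug: An inner join excludes parents with zero children

Fix: Use LEFT JOIN so parents without children still appear (COUNT(c.id) gives 0)

Corrected query:
SELECT p.name, COUNT(c.id) FROM departments p LEFT JOIN staff c ON c.dept_id = p.id GROUP BY p.name

Result:
name        | COUNT(c.id)
------------+------------
Engineering | 0          
Legal       | 4          
Marketing   | 3          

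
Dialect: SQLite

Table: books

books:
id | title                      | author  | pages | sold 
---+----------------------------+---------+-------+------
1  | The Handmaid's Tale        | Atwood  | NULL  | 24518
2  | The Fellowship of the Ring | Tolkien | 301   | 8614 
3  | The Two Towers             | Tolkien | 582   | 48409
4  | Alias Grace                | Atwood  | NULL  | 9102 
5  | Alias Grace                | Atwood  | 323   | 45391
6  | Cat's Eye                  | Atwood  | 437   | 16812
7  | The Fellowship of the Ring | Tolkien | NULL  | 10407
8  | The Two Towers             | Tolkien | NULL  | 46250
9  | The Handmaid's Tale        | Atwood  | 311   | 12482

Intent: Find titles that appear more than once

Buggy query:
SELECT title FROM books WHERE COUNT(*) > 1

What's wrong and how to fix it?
Bug: WHERE can't reference COUNT(*); aggregates are computed after WHERE

Fix: GROUP BY title, then filter groups with HAVING COUNT(*) > 1

Corrected query:
SELECT title FROM books GROUP BY title HAVING COUNT(*) > 1

Result:
title                     
--------------------------
Alias Grace               
The Fellowship of the Ring
The Handmaid's Tale       
The Two Towers            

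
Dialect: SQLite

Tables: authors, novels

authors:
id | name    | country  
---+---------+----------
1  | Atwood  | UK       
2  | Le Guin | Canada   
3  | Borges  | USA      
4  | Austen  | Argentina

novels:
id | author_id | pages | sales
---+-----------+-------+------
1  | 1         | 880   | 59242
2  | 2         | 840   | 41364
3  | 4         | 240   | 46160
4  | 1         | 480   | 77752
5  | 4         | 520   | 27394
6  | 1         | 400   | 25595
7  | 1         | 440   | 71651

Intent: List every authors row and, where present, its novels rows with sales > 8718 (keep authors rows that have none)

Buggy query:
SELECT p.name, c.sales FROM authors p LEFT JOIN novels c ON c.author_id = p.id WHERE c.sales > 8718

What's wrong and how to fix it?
Bug: Filtering c.sales in WHERE discards the NULL rows produced by LEFT JOIN, turning it into an inner join

Fix: Move the right-table condition into the ON clause so unmatched parents are kept

Corrected query:
SELECT p.name, c.sales FROM authors p LEFT JOIN novels c ON c.author_id = p.id AND c.sales > 8718

Result:
name    | sales
--------+------
Atwood  | 25595
Atwood  | 59242
Atwood  | 71651
Atwood  | 77752
Le Guin | 41364
Borges  | NULL 
Austen  | 27394
Austen  | 46160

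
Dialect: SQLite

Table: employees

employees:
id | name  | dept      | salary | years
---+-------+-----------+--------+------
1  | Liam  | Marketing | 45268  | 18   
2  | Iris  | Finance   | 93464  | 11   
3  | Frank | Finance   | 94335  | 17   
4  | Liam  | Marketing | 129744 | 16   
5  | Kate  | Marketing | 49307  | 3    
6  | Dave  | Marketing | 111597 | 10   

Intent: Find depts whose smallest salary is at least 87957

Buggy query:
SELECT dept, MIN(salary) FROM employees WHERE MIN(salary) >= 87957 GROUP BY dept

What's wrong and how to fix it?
Bug: Aggregates like MIN are computed per group after WHERE runs

Fix: Use HAVING for the per-group MIN condition

Corrected query:
SELECT dept, MIN(salary) FROM employees GROUP BY dept HAVING MIN(salary) >= 87957

Result:
dept    | MIN(salary)
--------+------------
Finance | 93464      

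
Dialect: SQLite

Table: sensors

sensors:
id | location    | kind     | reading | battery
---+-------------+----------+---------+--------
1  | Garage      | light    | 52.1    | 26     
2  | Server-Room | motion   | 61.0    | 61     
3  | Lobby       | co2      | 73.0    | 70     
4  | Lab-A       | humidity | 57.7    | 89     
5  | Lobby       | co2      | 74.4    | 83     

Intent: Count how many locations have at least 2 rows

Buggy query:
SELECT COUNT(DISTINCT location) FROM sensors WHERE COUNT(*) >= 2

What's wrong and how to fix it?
Bug: WHERE filters individual rows, not groups, so a group-level COUNT is invalid there

Fix: Group first with HAVING COUNT(*) >= 2, then COUNT the resulting groups

Corrected query:
SELECT COUNT(*) FROM (SELECT location FROM sensors GROUP BY location HAVING COUNT(*) >= 2)

Result:
COUNT(*)
--------
1       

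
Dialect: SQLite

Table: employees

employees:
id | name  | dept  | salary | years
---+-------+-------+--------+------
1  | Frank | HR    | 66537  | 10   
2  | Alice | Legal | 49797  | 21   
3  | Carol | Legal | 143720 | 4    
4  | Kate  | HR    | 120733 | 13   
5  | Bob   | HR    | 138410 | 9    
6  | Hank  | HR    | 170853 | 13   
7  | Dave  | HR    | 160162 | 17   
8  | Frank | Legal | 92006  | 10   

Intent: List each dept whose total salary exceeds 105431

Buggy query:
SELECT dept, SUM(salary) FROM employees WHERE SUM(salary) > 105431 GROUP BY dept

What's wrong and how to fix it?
Bug: Aggregate functions cannot appear in a WHERE clause

Fix: Use HAVING (which filters groups after aggregation) instead of WHERE

Corrected query:
SELECT dept, SUM(salary) FROM employees GROUP BY dept HAVING SUM(salary) > 105431

Result:
dept  | SUM(salary)
------+------------
HR    | 656695     
Legal | 285523     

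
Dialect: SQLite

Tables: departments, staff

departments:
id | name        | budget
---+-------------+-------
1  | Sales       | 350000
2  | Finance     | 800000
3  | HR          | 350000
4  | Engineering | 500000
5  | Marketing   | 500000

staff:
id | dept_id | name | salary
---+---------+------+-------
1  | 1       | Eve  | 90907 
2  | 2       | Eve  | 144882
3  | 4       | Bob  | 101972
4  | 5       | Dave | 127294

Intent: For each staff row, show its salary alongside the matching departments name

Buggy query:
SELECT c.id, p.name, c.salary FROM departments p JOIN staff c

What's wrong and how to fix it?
Bug: JOIN with no ON clause produces a cartesian product; every staff row pairs with every departments row

Fix: Specify the join condition linking the foreign key to the parent id

Corrected query:
SELECT c.id, p.name, c.salary FROM departments p JOIN staff c ON c.dept_id = p.id

Result:
id | name        | salary
---+-------------+-------
1  | Sales       | 90907 
2  | Finance     | 144882
3  | Engineering | 101972
4  | Marketing   | 127294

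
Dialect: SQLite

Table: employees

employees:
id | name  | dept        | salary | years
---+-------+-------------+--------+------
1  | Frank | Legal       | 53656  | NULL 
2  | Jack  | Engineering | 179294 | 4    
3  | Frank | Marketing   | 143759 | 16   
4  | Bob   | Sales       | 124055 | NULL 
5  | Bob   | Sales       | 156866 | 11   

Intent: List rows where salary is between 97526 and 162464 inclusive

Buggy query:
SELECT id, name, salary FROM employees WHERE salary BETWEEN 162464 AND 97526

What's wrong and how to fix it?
Bug: The bounds are reversed; BETWEEN a AND b requires a <= b to match anything

Fix: Write BETWEEN 97526 AND 162464

Corrected query:
SELECT id, name, salary FROM employees WHERE salary BETWEEN 97526 AND 162464

Result:
id | name  | salary
---+-------+-------
3  | Frank | 143759
4  | Bob   | 124055
5  | Bob   | 156866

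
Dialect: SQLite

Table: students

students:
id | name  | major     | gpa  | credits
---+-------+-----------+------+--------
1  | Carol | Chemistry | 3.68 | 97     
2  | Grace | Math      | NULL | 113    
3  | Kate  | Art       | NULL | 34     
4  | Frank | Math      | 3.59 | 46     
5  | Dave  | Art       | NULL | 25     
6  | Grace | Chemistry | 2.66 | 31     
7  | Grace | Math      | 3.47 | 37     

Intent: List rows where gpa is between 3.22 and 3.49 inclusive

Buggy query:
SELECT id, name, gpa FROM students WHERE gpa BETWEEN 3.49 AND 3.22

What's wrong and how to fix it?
Bug: The bounds are reversed; BETWEEN a AND b requires a <= b to match anything

Fix: Swap the bounds so the smaller value comes first

Corrected query:
SELECT id, name, gpa FROM students WHERE gpa BETWEEN 3.22 AND 3.49

Result:
id | name  | gpa 
---+-------+-----
7  | Grace | 3.47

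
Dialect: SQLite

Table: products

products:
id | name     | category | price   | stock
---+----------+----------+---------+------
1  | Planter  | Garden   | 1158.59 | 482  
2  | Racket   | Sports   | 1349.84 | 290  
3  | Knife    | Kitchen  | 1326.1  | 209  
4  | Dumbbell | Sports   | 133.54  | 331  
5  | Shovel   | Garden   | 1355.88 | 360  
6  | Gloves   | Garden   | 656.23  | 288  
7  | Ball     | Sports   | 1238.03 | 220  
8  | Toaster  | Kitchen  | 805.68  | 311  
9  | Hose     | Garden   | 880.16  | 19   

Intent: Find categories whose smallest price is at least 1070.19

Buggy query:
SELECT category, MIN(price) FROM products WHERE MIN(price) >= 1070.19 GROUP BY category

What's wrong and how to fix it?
Bug: Aggregates like MIN are computed per group after WHERE runs

Fix: Replace WHERE with HAVING after the GROUP BY

Corrected query:
SELECT category, MIN(price) FROM products GROUP BY category HAVING MIN(price) >= 1070.19

Result:
(no rows)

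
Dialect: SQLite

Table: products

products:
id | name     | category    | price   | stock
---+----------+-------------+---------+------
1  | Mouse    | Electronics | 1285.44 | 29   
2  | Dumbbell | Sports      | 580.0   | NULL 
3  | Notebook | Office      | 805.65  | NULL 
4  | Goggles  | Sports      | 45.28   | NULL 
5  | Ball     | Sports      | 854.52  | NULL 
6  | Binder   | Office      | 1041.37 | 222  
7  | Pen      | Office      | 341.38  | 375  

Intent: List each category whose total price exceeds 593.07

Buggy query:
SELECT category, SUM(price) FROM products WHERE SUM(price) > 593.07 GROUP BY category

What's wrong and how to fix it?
Bug: Aggregate functions cannot appear in a WHERE clause

Fix: Use HAVING (which filters groups after aggregation) instead of WHERE

Corrected query:
SELECT category, SUM(price) FROM products GROUP BY category HAVING SUM(price) > 593.07

Result:
category    | SUM(price)
------------+-----------
Electronics | 1285.44   
Office      | 2188.4    
Sports      | 1479.8    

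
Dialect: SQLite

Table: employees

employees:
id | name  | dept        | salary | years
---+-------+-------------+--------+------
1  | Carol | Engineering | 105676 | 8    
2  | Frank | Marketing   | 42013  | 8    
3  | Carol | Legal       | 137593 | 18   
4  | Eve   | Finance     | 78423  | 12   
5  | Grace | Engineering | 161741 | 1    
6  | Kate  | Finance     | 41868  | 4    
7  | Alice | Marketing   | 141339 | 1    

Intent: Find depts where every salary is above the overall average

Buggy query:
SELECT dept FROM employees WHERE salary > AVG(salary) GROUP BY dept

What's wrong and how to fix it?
Bug: WHERE evaluates per row before aggregation, so AVG() is unavailable

Fix: Compute the overall average in a scalar subquery and compare each group's MIN against it in HAVING

Corrected query:
SELECT dept FROM employees GROUP BY dept HAVING MIN(salary) > (SELECT AVG(salary) FROM employees)

Result:
dept       
-----------
Engineering
Legal      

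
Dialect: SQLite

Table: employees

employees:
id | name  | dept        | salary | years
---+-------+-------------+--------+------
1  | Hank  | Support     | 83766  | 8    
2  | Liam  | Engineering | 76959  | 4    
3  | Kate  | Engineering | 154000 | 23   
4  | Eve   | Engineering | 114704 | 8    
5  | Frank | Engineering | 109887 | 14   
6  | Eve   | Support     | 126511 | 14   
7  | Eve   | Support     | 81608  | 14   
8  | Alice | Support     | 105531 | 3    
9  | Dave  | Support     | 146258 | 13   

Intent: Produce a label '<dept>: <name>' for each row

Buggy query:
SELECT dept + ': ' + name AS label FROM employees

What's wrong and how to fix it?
Bug: '+' is numeric addition; on text columns SQLite converts them to 0 instead of concatenating

Fix: Replace + with || to concatenate text

Corrected query:
SELECT dept || ': ' || name AS label FROM employees

Result:
label             
------------------
Support: Hank     
Engineering: Liam 
Engineering: Kate 
Engineering: Eve  
Engineering: Frank
Support: Eve      
Support: Eve      
Support: Alice    
Support: Dave     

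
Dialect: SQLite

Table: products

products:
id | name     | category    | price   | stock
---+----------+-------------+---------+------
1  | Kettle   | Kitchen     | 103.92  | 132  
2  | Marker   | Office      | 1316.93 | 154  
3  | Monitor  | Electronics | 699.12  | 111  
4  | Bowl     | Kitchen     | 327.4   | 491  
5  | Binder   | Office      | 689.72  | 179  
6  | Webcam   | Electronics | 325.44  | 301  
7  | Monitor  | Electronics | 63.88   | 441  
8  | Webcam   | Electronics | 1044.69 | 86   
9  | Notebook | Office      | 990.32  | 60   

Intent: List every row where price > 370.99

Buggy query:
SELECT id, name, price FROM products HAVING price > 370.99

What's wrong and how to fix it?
Bug: This is a non-aggregate query (no GROUP BY, no aggregates), so in SQLite the HAVING clause is invalid here; a row-level condition belongs in WHERE

Fix: Use WHERE for row-level filtering

Corrected query:
SELECT id, name, price FROM products WHERE price > 370.99

Result:
id | name     | price  
---+----------+--------
2  | Marker   | 1316.93
3  | Monitor  | 699.12 
5  | Binder   | 689.72 
8  | Webcam   | 1044.69
9  | Notebook | 990.32 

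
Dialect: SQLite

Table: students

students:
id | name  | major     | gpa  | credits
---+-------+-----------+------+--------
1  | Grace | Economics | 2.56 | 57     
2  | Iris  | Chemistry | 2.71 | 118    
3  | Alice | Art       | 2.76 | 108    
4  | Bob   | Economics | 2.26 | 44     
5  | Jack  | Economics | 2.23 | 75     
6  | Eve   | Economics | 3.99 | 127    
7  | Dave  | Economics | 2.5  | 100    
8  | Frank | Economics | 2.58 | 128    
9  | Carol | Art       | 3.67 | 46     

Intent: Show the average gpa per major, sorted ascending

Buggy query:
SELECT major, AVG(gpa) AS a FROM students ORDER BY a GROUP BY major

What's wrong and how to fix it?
Bug: ORDER BY appears before GROUP BY; SQL clause order requires GROUP BY first

Fix: Reorder: SELECT … FROM … GROUP BY … ORDER BY …

Corrected query:
SELECT major, AVG(gpa) AS a FROM students GROUP BY major ORDER BY a

Result:
major     | a       
----------+---------
Economics | 2.686667
Chemistry | 2.71    
Art       | 3.215   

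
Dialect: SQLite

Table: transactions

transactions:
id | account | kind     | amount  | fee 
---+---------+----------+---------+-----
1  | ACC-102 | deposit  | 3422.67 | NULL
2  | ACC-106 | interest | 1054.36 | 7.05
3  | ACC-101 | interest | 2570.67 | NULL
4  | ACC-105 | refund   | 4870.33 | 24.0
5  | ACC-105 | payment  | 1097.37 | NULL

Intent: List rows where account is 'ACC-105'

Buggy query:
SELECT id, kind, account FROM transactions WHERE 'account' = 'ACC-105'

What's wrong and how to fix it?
Bug: Single quotes denote string literals in SQL; the column name is being compared as a constant string

Fix: Reference the column as account without single quotes

Corrected query:
SELECT id, kind, account FROM transactions WHERE account = 'ACC-105'

Result:
id | kind    | account
---+---------+--------
4  | refund  | ACC-105
5  | payment | ACC-105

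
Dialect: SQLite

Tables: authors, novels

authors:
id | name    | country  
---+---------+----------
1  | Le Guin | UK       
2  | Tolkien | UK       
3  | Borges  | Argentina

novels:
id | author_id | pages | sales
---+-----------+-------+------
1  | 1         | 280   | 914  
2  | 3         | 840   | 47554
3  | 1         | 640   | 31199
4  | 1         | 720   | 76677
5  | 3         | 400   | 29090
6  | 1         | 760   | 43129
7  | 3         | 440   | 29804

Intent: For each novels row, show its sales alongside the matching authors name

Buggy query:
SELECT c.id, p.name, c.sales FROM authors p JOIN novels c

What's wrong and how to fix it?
Bug: JOIN with no ON clause produces a cartesian product; every novels row pairs with every authors row

Fix: Specify the join condition linking the foreign key to the parent id

Corrected query:
SELECT c.id, p.name, c.sales FROM authors p JOIN novels c ON c.author_id = p.id

Result:
id | name    | sales
---+---------+------
1  | Le Guin | 914  
2  | Borges  | 47554
3  | Le Guin | 31199
4  | Le Guin | 76677
5  | Borges  | 29090
6  | Le Guin | 43129
7  | Borges  | 29804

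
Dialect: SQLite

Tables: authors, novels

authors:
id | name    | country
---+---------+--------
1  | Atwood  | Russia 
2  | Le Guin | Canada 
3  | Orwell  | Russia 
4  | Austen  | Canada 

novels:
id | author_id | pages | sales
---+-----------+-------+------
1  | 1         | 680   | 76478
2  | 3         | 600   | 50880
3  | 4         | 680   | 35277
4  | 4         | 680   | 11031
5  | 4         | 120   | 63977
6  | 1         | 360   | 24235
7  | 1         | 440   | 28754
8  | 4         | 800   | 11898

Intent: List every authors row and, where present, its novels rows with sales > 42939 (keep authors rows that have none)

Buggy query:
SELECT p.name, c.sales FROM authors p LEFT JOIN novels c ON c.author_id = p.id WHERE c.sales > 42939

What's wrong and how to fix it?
Bug: Filtering c.sales in WHERE discards the NULL rows produced by LEFT JOIN, turning it into an inner join

Fix: Put 'c.sales > 42939' in the JOIN's ON clause instead of WHERE

Corrected query:
SELECT p.name, c.sales FROM authors p LEFT JOIN novels c ON c.author_id = p.id AND c.sales > 42939

Result:
name    | sales
--------+------
Atwood  | 76478
Le Guin | NULL 
Orwell  | 50880
Austen  | 63977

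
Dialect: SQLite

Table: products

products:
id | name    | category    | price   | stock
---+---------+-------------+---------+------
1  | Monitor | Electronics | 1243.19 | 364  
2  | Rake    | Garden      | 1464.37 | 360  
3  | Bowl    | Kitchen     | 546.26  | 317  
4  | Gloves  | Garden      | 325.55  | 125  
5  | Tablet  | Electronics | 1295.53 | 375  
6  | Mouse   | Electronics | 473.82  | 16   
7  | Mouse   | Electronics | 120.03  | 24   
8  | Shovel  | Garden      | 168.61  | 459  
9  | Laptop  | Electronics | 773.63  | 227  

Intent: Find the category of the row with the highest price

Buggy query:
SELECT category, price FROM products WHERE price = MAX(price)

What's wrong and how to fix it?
Bug: WHERE is evaluated per row; an aggregate over the whole table isn't defined there

Fix: Use a subquery: WHERE price = (SELECT MAX(price) FROM products)

Corrected query:
SELECT category, price FROM products WHERE price = (SELECT MAX(price) FROM products)

Result:
category | price  
---------+--------
Garden   | 1464.37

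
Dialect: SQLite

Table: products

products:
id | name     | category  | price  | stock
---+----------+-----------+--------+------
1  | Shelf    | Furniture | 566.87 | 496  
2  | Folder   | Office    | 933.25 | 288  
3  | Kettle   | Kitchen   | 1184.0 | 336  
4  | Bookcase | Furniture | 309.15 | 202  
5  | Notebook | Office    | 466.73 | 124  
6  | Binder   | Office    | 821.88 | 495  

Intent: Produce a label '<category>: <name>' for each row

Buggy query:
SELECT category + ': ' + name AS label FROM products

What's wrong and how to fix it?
Bug: SQLite uses || for string concatenation; + coerces text to numbers (yielding 0)

Fix: Replace + with || to concatenate text

Corrected query:
SELECT category || ': ' || name AS label FROM products

Result:
label              
-------------------
Furniture: Shelf   
Office: Folder     
Kitchen: Kettle    
Furniture: Bookcase
Office: Notebook   
Office: Binder     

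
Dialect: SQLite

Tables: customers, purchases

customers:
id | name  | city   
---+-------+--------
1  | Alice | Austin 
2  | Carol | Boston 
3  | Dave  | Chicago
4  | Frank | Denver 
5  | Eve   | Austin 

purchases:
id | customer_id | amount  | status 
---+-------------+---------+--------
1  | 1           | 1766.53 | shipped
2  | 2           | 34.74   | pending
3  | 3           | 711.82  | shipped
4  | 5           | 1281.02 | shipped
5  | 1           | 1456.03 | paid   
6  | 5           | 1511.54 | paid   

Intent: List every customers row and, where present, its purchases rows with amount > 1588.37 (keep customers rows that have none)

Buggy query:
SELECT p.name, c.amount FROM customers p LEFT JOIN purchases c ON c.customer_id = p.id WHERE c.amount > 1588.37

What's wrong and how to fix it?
Bug: A WHERE condition on the right-hand table after LEFT JOIN drops unmatched parents

Fix: Put 'c.amount > 1588.37' in the JOIN's ON clause instead of WHERE

Corrected query:
SELECT p.name, c.amount FROM customers p LEFT JOIN purchases c ON c.customer_id = p.id AND c.amount > 1588.37

Result:
name  | amount 
------+--------
Alice | 1766.53
Carol | NULL   
Dave  | NULL   
Frank | NULL   
Eve   | NULL   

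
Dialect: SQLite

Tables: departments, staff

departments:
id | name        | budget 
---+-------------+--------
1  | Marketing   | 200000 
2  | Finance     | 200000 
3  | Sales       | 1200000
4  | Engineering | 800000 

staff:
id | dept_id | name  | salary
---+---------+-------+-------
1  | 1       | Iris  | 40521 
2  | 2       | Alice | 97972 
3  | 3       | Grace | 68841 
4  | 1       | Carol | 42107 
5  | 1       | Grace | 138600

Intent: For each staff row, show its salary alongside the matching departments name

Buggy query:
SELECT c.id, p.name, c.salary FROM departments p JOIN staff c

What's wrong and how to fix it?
Bug: Missing join condition: each staff row is matched to all departments rows instead of just its own

Fix: Add ON c.dept_id = p.id to the JOIN

Corrected query:
SELECT c.id, p.name, c.salary FROM departments p JOIN staff c ON c.dept_id = p.id

Result:
id | name      | salary
---+-----------+-------
1  | Marketing | 40521 
2  | Finance   | 97972 
3  | Sales     | 68841 
4  | Marketing | 42107 
5  | Marketing | 138600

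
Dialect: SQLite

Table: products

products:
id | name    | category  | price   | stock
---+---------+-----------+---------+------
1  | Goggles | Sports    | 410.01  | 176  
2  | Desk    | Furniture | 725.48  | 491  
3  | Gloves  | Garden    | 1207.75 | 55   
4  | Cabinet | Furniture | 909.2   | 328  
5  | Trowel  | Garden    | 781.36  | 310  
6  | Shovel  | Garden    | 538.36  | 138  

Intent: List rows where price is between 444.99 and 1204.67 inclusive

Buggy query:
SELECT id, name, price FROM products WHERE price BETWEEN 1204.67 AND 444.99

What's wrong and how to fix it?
Bug: The bounds are reversed; BETWEEN a AND b requires a <= b to match anything

Fix: Write BETWEEN 444.99 AND 1204.67

Corrected query:
SELECT id, name, price FROM products WHERE price BETWEEN 444.99 AND 1204.67

Result:
id | name    | price 
---+---------+-------
2  | Desk    | 725.48
4  | Cabinet | 909.2 
5  | Trowel  | 781.36
6  | Shovel  | 538.36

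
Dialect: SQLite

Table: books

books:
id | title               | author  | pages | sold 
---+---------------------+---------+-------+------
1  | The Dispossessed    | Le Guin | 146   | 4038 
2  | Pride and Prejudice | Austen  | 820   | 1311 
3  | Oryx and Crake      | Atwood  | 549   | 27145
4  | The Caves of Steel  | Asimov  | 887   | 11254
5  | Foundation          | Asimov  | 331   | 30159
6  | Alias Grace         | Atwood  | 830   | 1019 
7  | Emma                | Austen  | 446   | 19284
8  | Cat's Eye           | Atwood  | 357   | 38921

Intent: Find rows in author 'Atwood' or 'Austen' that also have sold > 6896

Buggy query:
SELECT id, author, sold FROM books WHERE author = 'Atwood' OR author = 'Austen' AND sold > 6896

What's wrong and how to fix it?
Bug: AND binds tighter than OR, so this parses as author = 'Atwood' OR (author = 'Austen' AND sold > 6896)

Fix: Group the OR with parentheses (or use IN), then AND the threshold

Corrected query:
SELECT id, author, sold FROM books WHERE (author = 'Atwood' OR author = 'Austen') AND sold > 6896

Result:
id | author | sold 
---+--------+------
3  | Atwood | 27145
7  | Austen | 19284
8  | Atwood | 38921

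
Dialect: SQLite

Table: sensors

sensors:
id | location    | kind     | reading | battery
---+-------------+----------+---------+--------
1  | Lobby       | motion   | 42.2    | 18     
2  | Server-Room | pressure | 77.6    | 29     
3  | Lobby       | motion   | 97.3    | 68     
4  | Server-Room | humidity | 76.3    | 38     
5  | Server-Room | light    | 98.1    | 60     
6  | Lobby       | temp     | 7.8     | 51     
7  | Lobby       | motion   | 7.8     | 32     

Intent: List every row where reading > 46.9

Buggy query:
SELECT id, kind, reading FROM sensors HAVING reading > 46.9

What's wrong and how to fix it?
Bug: HAVING filters the output of aggregation, but this query has no GROUP BY and no aggregate functions, so SQLite rejects it (HAVING clause on a non-aggregate query); the condition here is per row

Fix: Use WHERE for row-level filtering

Corrected query:
SELECT id, kind, reading FROM sensors WHERE reading > 46.9

Result:
id | kind     | reading
---+----------+--------
2  | pressure | 77.6   
3  | motion   | 97.3   
4  | humidity | 76.3   
5  | light    | 98.1   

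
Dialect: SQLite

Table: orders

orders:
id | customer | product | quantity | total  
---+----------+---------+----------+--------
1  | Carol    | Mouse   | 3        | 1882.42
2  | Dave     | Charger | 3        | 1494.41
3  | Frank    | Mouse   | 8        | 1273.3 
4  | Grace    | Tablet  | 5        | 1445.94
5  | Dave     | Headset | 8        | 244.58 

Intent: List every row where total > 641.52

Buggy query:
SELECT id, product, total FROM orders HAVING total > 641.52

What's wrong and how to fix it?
Bug: This is a non-aggregate query (no GROUP BY, no aggregates), so in SQLite the HAVING clause is invalid here; a row-level condition belongs in WHERE

Fix: Replace HAVING with WHERE since the condition applies to individual rows

Corrected query:
SELECT id, product, total FROM orders WHERE total > 641.52

Result:
id | product | total  
---+---------+--------
1  | Mouse   | 1882.42
2  | Charger | 1494.41
3  | Mouse   | 1273.3 
4  | Tablet  | 1445.94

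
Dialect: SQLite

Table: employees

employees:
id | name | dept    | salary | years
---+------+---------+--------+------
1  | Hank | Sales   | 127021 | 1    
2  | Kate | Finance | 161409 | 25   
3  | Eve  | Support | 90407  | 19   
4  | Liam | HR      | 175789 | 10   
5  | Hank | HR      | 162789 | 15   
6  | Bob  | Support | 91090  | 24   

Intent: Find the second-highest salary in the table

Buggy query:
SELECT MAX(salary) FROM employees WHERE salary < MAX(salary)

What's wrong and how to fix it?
Bug: MAX(salary) on the right of the comparison is an aggregate-in-WHERE error

Fix: Compute the overall MAX in a subquery, then take MAX of rows below it

Corrected query:
SELECT MAX(salary) FROM employees WHERE salary < (SELECT MAX(salary) FROM employees)

Result:
MAX(salary)
-----------
162789     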